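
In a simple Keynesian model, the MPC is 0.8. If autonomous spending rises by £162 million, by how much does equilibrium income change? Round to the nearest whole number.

The multiplier is 1/(1 − MPC) = 1/0.2.
ΔY = 162/0.2 = 810.00 ≈ 810

ΔY ≈ 810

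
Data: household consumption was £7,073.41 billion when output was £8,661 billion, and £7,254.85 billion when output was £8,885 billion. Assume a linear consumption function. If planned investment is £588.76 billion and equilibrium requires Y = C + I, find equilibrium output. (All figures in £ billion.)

Y = 3404

MPC = (7254.85 − 7073.41)/(8885 − 8661) = 181.44/224 = 0.81
a = 7073.41 − 0.81(8661) = 58
Equilibrium: Y = 58 + 0.81Y + 588.76
0.19Y = 646.76, so Y = 646.76/0.19 = 3404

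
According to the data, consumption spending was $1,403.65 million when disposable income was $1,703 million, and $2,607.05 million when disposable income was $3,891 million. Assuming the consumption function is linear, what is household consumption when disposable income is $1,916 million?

C = 1520.8

MPC = (2607.05 − 1403.65)/(3891 − 1703) = 1203.4/2188 = 0.55
a = 1403.65 − 0.55(1703) = 1403.65 − 936.65 = 467
C = 467 + 0.55(1916) = 467 + 1053.8 = 1520.8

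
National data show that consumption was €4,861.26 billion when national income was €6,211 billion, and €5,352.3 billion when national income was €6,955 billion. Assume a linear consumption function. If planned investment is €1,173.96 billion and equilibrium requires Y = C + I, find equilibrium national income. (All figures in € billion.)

Y = 5694

MPC = (5352.3 − 4861.26)/(6955 − 6211) = 491.04/744 = 0.66
a = 4861.26 − 0.66(6211) = 762
Equilibrium: Y = 762 + 0.66Y + 1173.96
0.34Y = 1935.96, so Y = 1935.96/0.34 = 5694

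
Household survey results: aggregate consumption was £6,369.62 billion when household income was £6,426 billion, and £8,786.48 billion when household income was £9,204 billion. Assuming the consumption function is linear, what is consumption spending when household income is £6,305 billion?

C = 6264.35

MPC = (8786.48 − 6369.62)/(9204 − 6426) = 2416.86/2778 = 0.87
a = 6369.62 − 0.87(6426) = 6369.62 − 5590.62 = 779
C = 779 + 0.87(6305) = 779 + 5485.35 = 6264.35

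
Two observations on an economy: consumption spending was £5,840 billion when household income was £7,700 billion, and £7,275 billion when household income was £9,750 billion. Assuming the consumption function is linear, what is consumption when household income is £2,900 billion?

C = 2480

MPC = (7275 − 5840)/(9750 − 7700) = 1435/2050 = 0.7
a = 5840 − 0.7(7700) = 5840 − 5390 = 450
C = 450 + 0.7(2900) = 450 + 2030 = 2480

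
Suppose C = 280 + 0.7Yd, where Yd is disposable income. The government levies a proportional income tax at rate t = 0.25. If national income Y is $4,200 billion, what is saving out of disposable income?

S = 665

Yd = (1 − 0.25)(4200) = 0.75(4200) = 3150
C = 280 + 0.7(3150) = 280 + 2205 = 2485
S = Yd − C = 3150 − 2485 = 665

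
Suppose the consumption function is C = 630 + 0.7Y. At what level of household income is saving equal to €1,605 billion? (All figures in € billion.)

S = Y − C = -630 + 0.3Y
-630 + 0.3Y = 1605, so 0.3Y = 2235 and Y = 7450

Y = 7450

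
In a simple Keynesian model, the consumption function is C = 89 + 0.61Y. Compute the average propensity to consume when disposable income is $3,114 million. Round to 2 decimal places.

APC = 0.64

C = 89 + 0.61(3114) = 1988.54
APC = C/Y = 1988.54/3114 = 0.64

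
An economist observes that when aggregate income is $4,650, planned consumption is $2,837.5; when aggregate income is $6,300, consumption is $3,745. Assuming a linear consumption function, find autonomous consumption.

MPC = ΔC/ΔY = (3745 − 2837.5)/(6300 − 4650) = 907.5/1650 = 0.55
a = C − MPC·Y = 2837.5 − 0.55(4650) = 2837.5 − 2557.5 = 280

a = 280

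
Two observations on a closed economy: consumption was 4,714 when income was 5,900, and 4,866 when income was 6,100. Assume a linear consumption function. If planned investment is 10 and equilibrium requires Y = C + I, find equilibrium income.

Y = 1000

MPC = (4866 − 4714)/(6100 − 5900) = 152/200 = 0.76
a = 4714 − 0.76(5900) = 230
Equilibrium: Y = 230 + 0.76Y + 10
0.24Y = 240, so Y = 240/0.24 = 1000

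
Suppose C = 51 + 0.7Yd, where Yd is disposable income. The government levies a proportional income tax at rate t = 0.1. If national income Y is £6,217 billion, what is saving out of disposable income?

S = 1627.59

Yd = (1 − 0.1)(6217) = 0.9(6217) = 5595.3
C = 51 + 0.7(5595.3) = 51 + 3916.71 = 3967.71
S = Yd − C = 5595.3 − 3967.71 = 1627.59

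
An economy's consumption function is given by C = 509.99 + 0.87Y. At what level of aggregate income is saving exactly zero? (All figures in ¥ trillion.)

Y = 3923

At break-even, C = Y: 509.99 + 0.87Y = Y
0.13Y = 509.99, so Y = 509.99/0.13 = 3923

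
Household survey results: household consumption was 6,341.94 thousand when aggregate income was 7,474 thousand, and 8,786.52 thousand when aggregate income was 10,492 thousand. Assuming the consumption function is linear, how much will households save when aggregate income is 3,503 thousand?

MPC = (8786.52 − 6341.94)/(10492 − 7474) = 2444.58/3018 = 0.81
a = 6341.94 − 0.81(7474) = 6341.94 − 6053.94 = 288
C = 288 + 0.81(3503) = 3125.43
S = 3503 − 3125.43 = 377.57

S = 377.57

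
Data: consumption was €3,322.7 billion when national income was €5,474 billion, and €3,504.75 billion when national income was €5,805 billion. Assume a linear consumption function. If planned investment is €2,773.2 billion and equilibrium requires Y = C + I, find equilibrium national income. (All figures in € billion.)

MPC = (3504.75 − 3322.7)/(5805 − 5474) = 182.05/331 = 0.55
a = 3322.7 − 0.55(5474) = 312
Equilibrium: Y = 312 + 0.55Y + 2773.2
0.45Y = 3085.2, so Y = 3085.2/0.45 = 6856

Y = 6856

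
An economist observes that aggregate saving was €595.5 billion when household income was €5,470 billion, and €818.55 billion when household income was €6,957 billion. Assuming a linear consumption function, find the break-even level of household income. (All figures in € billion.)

MPS = ΔS/ΔY = (818.55 − 595.5)/(6957 − 5470) = 223.05/1487 = 0.15
MPC = 1 − MPS = 0.85
From S(5470) = 595.5: −a + 0.15(5470) = 595.5, so a = 820.5 − 595.5 = 225
Break-even (S = 0): Y = a/MPS = 225/0.15 = 1500

Y = 1500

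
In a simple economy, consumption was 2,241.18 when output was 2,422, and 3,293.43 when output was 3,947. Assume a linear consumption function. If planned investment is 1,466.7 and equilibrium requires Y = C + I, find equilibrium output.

MPC = (3293.43 − 2241.18)/(3947 − 2422) = 1052.25/1525 = 0.69
a = 2241.18 − 0.69(2422) = 570
Equilibrium: Y = 570 + 0.69Y + 1466.7
0.31Y = 2036.7, so Y = 2036.7/0.31 = 6570

Y = 6570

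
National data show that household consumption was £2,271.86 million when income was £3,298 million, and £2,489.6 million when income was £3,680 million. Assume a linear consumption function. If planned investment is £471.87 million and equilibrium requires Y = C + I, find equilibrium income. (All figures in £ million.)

Y = 2009

MPC = (2489.6 − 2271.86)/(3680 − 3298) = 217.74/382 = 0.57
a = 2271.86 − 0.57(3298) = 392
Equilibrium: Y = 392 + 0.57Y + 471.87
0.43Y = 863.87, so Y = 863.87/0.43 = 2009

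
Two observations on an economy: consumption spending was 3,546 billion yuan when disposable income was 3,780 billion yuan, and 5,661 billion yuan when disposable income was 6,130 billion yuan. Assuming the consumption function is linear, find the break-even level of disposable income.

Y = 1440

MPC = (5661 − 3546)/(6130 − 3780) = 2115/2350 = 0.9
a = 3546 − 0.9(3780) = 3546 − 3402 = 144
Break-even: Y = a/(1−MPC) = 144/0.1 = 1440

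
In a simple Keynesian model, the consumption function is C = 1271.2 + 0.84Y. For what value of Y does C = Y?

At break-even, C = Y: 1271.2 + 0.84Y = Y
0.16Y = 1271.2, so Y = 1271.2/0.16 = 7945

Y = 7945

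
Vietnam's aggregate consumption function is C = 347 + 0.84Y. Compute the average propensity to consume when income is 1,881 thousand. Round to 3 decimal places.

C = 347 + 0.84(1881) = 1927.04
APC = C/Y = 1927.04/1881 = 1.024

APC = 1.024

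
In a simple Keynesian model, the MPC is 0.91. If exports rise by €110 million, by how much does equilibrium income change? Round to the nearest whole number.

ΔY ≈ 1222

The multiplier is 1/(1 − MPC) = 1/0.09.
ΔY = 110/0.09 = 1222.22 ≈ 1222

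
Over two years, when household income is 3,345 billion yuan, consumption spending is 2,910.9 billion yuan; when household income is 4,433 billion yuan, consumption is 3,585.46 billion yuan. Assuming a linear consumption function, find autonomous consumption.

MPC = ΔC/ΔY = (3585.46 − 2910.9)/(4433 − 3345) = 674.56/1088 = 0.62
a = C − MPC·Y = 2910.9 − 0.62(3345) = 2910.9 − 2073.9 = 837

a = 837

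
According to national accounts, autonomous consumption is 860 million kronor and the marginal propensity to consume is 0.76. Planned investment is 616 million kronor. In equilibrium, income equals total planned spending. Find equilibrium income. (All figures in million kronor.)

Y = C + I = 860 + 0.76Y + 616
Y − 0.76Y = 1476
0.24Y = 1476, so Y = 1476/0.24 = 6150

Y = 6150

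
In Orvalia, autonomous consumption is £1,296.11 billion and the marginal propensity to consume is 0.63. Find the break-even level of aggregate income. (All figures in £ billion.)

At break-even, C = Y: 1296.11 + 0.63Y = Y
0.37Y = 1296.11, so Y = 1296.11/0.37 = 3503

Y = 3503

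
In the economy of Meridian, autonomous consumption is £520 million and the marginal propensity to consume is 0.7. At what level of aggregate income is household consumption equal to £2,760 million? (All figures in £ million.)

520 + 0.7Y = 2760
0.7Y = 2240, so Y = 2240/0.7 = 3200

Y = 3200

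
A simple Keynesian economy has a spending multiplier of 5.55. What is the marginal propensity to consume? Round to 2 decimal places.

MPC = 0.82

k = 1/(1 − MPC), so 1 − MPC = 1/k = 1/5.55 = 0.1802
MPC = 1 − 0.1802 = 0.82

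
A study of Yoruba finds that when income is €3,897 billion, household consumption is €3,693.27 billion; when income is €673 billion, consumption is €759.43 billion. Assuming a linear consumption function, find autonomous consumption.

MPC = ΔC/ΔY = (3693.27 − 759.43)/(3897 − 673) = 2933.84/3224 = 0.91
a = C − MPC·Y = 759.43 − 0.91(673) = 759.43 − 612.43 = 147

a = 147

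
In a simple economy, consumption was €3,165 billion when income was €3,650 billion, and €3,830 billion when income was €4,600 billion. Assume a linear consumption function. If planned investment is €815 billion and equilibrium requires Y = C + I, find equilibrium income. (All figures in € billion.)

MPC = (3830 − 3165)/(4600 − 3650) = 665/950 = 0.7
a = 3165 − 0.7(3650) = 610
Equilibrium: Y = 610 + 0.7Y + 815
0.3Y = 1425, so Y = 1425/0.3 = 4750

Y = 4750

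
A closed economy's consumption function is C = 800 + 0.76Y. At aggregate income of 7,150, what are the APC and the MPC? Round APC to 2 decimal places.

APC = 0.87; MPC = 0.76

MPC = 0.76 (the slope of the consumption function)
C = 800 + 0.76(7150) = 6234, so APC = 6234/7150 = 0.87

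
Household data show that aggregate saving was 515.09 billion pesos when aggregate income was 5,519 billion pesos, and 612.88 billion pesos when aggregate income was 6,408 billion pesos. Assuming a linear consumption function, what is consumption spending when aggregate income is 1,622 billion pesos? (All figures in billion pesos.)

MPS = ΔS/ΔY = (612.88 − 515.09)/(6408 − 5519) = 97.79/889 = 0.11
MPC = 1 − MPS = 0.89
Autonomous saving = 515.09 − 0.11(5519) = -92, so a = 92
C = 92 + 0.89(1622) = 92 + 1443.58 = 1535.58

C = 1535.58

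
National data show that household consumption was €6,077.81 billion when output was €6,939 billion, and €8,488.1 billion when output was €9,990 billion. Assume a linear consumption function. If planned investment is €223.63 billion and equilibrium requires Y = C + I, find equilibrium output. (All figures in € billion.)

MPC = (8488.1 − 6077.81)/(9990 − 6939) = 2410.29/3051 = 0.79
a = 6077.81 − 0.79(6939) = 596
Equilibrium: Y = 596 + 0.79Y + 223.63
0.21Y = 819.63, so Y = 819.63/0.21 = 3903

Y = 3903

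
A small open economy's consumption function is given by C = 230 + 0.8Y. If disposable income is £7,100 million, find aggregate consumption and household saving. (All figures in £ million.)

C = 5910; S = 1190

C = 230 + 0.8(7100) = 230 + 5680 = 5910
S = Y − C = 7100 − 5910 = 1190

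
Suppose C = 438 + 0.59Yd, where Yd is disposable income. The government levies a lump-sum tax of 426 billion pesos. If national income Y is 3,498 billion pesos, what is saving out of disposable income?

S = 821.52

Yd = Y − T = 3498 − 426 = 3072
C = 438 + 0.59(3072) = 438 + 1812.48 = 2250.48
S = Yd − C = 3072 − 2250.48 = 821.52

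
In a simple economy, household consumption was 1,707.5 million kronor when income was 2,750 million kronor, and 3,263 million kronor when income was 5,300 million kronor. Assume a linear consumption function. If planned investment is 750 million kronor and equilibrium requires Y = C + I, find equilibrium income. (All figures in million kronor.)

Y = 2000

MPC = (3263 − 1707.5)/(5300 − 2750) = 1555.5/2550 = 0.61
a = 1707.5 − 0.61(2750) = 30
Equilibrium: Y = 30 + 0.61Y + 750
0.39Y = 780, so Y = 780/0.39 = 2000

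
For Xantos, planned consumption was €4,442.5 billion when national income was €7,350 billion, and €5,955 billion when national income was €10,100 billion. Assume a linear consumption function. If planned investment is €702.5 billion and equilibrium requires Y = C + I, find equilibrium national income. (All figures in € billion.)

Y = 2450

MPC = (5955 − 4442.5)/(10100 − 7350) = 1512.5/2750 = 0.55
a = 4442.5 − 0.55(7350) = 400
Equilibrium: Y = 400 + 0.55Y + 702.5
0.45Y = 1102.5, so Y = 1102.5/0.45 = 2450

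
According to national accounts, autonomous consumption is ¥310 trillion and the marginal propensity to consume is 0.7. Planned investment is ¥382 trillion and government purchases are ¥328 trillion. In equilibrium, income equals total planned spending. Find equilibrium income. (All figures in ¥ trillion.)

Y = C + I + G = 310 + 0.7Y + 382 + 328
Y − 0.7Y = 1020
0.3Y = 1020, so Y = 1020/0.3 = 3400

Y = 3400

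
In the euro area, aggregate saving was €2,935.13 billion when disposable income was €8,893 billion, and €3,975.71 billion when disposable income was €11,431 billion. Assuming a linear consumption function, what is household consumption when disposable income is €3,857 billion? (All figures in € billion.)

C = 2986.63

MPS = ΔS/ΔY = (3975.71 − 2935.13)/(11431 − 8893) = 1040.58/2538 = 0.41
MPC = 1 − MPS = 0.59
Autonomous saving = 2935.13 − 0.41(8893) = -711, so a = 711
C = 711 + 0.59(3857) = 711 + 2275.63 = 2986.63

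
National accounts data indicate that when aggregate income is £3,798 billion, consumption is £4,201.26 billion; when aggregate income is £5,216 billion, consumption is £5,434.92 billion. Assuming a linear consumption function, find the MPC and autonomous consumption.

MPC = 0.87; a = 897

MPC = ΔC/ΔY = (5434.92 − 4201.26)/(5216 − 3798) = 1233.66/1418 = 0.87
a = C − MPC·Y = 4201.26 − 0.87(3798) = 4201.26 − 3304.26 = 897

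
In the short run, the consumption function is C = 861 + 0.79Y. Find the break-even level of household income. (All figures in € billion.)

At break-even, C = Y: 861 + 0.79Y = Y
0.21Y = 861, so Y = 861/0.21 = 4100

Y = 4100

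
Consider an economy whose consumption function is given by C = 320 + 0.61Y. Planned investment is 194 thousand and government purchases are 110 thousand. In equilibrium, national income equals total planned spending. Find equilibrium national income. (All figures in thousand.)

Y = 1600

Y = C + I + G = 320 + 0.61Y + 194 + 110
Y − 0.61Y = 624
0.39Y = 624, so Y = 624/0.39 = 1600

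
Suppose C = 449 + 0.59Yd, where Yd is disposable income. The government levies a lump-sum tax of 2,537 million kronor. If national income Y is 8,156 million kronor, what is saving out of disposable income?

Yd = Y − T = 8156 − 2537 = 5619
C = 449 + 0.59(5619) = 449 + 3315.21 = 3764.21
S = Yd − C = 5619 − 3764.21 = 1854.79

S = 1854.79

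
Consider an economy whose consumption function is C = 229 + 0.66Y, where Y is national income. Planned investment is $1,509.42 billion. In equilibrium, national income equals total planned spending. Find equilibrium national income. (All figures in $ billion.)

Y = C + I = 229 + 0.66Y + 1509.42
Y − 0.66Y = 1738.42
0.34Y = 1738.42, so Y = 1738.42/0.34 = 5113

Y = 5113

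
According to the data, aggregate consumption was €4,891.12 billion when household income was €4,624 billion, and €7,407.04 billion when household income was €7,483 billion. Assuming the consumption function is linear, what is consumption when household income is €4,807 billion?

MPC = (7407.04 − 4891.12)/(7483 − 4624) = 2515.92/2859 = 0.88
a = 4891.12 − 0.88(4624) = 4891.12 − 4069.12 = 822
C = 822 + 0.88(4807) = 822 + 4230.16 = 5052.16

C = 5052.16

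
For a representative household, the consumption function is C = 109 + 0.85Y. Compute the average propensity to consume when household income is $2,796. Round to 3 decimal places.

APC = 0.889

C = 109 + 0.85(2796) = 2485.6
APC = C/Y = 2485.6/2796 = 0.889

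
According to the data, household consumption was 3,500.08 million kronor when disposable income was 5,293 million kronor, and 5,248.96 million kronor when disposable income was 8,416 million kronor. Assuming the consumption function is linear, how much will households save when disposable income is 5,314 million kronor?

MPC = (5248.96 − 3500.08)/(8416 − 5293) = 1748.88/3123 = 0.56
a = 3500.08 − 0.56(5293) = 3500.08 − 2964.08 = 536
C = 536 + 0.56(5314) = 3511.84
S = 5314 − 3511.84 = 1802.16

S = 1802.16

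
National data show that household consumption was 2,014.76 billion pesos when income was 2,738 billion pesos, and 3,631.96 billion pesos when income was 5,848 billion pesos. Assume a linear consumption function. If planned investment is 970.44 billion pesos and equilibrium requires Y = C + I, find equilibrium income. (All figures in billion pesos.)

MPC = (3631.96 − 2014.76)/(5848 − 2738) = 1617.2/3110 = 0.52
a = 2014.76 − 0.52(2738) = 591
Equilibrium: Y = 591 + 0.52Y + 970.44
0.48Y = 1561.44, so Y = 1561.44/0.48 = 3253

Y = 3253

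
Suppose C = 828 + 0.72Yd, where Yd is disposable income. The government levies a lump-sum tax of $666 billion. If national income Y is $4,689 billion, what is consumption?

Yd = Y − T = 4689 − 666 = 4023
C = 828 + 0.72(4023) = 828 + 2896.56 = 3724.56

C = 3724.56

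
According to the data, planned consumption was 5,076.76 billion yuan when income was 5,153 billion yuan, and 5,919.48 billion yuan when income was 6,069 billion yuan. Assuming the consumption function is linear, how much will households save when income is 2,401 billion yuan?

MPC = (5919.48 − 5076.76)/(6069 − 5153) = 842.72/916 = 0.92
a = 5076.76 − 0.92(5153) = 5076.76 − 4740.76 = 336
C = 336 + 0.92(2401) = 2544.92
S = 2401 − 2544.92 = -143.92

S = -143.92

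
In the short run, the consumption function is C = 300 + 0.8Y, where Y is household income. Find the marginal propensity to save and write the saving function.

MPS = 1 − MPC = 1 − 0.8 = 0.2
S = Y − C = -300 + 0.2Y

MPS = 0.2; S = -300 + 0.2Y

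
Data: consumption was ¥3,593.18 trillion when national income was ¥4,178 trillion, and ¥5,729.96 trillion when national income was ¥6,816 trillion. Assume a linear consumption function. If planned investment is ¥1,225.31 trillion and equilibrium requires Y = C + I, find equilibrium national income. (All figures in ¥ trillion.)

MPC = (5729.96 − 3593.18)/(6816 − 4178) = 2136.78/2638 = 0.81
a = 3593.18 − 0.81(4178) = 209
Equilibrium: Y = 209 + 0.81Y + 1225.31
0.19Y = 1434.31, so Y = 1434.31/0.19 = 7549

Y = 7549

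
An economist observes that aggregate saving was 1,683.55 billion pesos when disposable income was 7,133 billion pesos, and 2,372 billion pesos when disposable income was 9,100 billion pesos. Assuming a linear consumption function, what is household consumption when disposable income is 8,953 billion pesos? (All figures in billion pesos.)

C = 6632.45

MPS = ΔS/ΔY = (2372 − 1683.55)/(9100 − 7133) = 688.45/1967 = 0.35
MPC = 1 − MPS = 0.65
Autonomous saving = 1683.55 − 0.35(7133) = -813, so a = 813
C = 813 + 0.65(8953) = 813 + 5819.45 = 6632.45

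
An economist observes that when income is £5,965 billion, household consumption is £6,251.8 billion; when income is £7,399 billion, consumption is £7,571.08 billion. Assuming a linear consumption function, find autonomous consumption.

MPC = ΔC/ΔY = (7571.08 − 6251.8)/(7399 − 5965) = 1319.28/1434 = 0.92
a = C − MPC·Y = 6251.8 − 0.92(5965) = 6251.8 − 5487.8 = 764

a = 764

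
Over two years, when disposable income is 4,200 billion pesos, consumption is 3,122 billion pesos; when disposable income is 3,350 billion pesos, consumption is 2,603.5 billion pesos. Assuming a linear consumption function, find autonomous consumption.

a = 560

MPC = ΔC/ΔY = (3122 − 2603.5)/(4200 − 3350) = 518.5/850 = 0.61
a = C − MPC·Y = 2603.5 − 0.61(3350) = 2603.5 − 2043.5 = 560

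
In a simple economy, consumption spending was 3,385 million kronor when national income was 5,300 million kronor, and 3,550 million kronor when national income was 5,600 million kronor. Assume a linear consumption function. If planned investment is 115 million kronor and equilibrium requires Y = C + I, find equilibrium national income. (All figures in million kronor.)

Y = 1300

MPC = (3550 − 3385)/(5600 − 5300) = 165/300 = 0.55
a = 3385 − 0.55(5300) = 470
Equilibrium: Y = 470 + 0.55Y + 115
0.45Y = 585, so Y = 585/0.45 = 1300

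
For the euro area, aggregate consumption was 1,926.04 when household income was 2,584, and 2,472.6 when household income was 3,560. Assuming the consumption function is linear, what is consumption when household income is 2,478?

MPC = (2472.6 − 1926.04)/(3560 − 2584) = 546.56/976 = 0.56
a = 1926.04 − 0.56(2584) = 1926.04 − 1447.04 = 479
C = 479 + 0.56(2478) = 479 + 1387.68 = 1866.68

C = 1866.68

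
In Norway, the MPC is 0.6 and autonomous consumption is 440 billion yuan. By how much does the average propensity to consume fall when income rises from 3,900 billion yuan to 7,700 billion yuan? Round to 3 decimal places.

At Y = 3900: C = 440 + 0.6(3900) = 2780, APC = 2780/3900 = 0.7128
At Y = 7700: C = 5060, APC = 5060/7700 = 0.6571
Fall in APC = 0.7128 − 0.6571 = 0.0557 ≈ 0.056

ΔAPC = 0.056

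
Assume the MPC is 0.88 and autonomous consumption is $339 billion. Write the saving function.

S = Y − C = Y − (339 + 0.88Y) = -339 + (1 − 0.88)Y

S = -339 + 0.12Y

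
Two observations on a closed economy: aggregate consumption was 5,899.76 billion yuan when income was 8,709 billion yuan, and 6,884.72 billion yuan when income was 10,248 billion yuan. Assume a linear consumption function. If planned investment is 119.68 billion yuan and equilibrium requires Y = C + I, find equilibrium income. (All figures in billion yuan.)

MPC = (6884.72 − 5899.76)/(10248 − 8709) = 984.96/1539 = 0.64
a = 5899.76 − 0.64(8709) = 326
Equilibrium: Y = 326 + 0.64Y + 119.68
0.36Y = 445.68, so Y = 445.68/0.36 = 1238

Y = 1238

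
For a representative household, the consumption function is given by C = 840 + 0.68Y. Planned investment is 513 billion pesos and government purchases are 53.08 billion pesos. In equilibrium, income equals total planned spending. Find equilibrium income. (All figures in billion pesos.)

Y = C + I + G = 840 + 0.68Y + 513 + 53.08
Y − 0.68Y = 1406.08
0.32Y = 1406.08, so Y = 1406.08/0.32 = 4394

Y = 4394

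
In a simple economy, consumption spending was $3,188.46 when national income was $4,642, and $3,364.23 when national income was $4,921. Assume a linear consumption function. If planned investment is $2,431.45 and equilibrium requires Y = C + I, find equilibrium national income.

Y = 7285

MPC = (3364.23 − 3188.46)/(4921 − 4642) = 175.77/279 = 0.63
a = 3188.46 − 0.63(4642) = 264
Equilibrium: Y = 264 + 0.63Y + 2431.45
0.37Y = 2695.45, so Y = 2695.45/0.37 = 7285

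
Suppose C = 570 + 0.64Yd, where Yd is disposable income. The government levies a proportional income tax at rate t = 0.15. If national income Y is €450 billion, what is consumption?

C = 814.8

Yd = (1 − 0.15)(450) = 0.85(450) = 382.5
C = 570 + 0.64(382.5) = 570 + 244.8 = 814.8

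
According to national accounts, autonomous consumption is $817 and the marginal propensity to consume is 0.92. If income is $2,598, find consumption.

C = 817 + 0.92(2598) = 817 + 2390.16 = 3207.16

C = 3207.16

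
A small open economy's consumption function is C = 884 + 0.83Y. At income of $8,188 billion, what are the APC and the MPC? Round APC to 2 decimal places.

MPC = 0.83 (the slope of the consumption function)
C = 884 + 0.83(8188) = 7680.04, so APC = 7680.04/8188 = 0.94

APC = 0.94; MPC = 0.83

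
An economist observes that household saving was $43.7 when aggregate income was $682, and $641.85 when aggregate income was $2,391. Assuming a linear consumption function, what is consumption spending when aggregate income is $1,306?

C = 1043.9

MPS = ΔS/ΔY = (641.85 − 43.7)/(2391 − 682) = 598.15/1709 = 0.35
MPC = 1 − MPS = 0.65
Autonomous saving = 43.7 − 0.35(682) = -195, so a = 195
C = 195 + 0.65(1306) = 195 + 848.9 = 1043.9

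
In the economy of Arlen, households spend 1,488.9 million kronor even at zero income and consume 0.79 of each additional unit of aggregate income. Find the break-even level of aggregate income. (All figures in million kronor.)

Y = 7090

At break-even, C = Y: 1488.9 + 0.79Y = Y
0.21Y = 1488.9, so Y = 1488.9/0.21 = 7090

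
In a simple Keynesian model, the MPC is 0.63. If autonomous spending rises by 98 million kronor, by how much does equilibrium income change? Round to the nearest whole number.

ΔY ≈ 265

The multiplier is 1/(1 − MPC) = 1/0.37.
ΔY = 98/0.37 = 264.86 ≈ 265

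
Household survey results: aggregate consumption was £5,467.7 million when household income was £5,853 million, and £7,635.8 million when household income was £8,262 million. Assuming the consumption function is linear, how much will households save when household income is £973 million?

S = -102.7

MPC = (7635.8 − 5467.7)/(8262 − 5853) = 2168.1/2409 = 0.9
a = 5467.7 − 0.9(5853) = 5467.7 − 5267.7 = 200
C = 200 + 0.9(973) = 1075.7
S = 973 − 1075.7 = -102.7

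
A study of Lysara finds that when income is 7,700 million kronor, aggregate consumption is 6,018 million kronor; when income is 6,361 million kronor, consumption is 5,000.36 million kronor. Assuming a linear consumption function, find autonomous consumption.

MPC = ΔC/ΔY = (6018 − 5000.36)/(7700 − 6361) = 1017.64/1339 = 0.76
a = C − MPC·Y = 5000.36 − 0.76(6361) = 5000.36 − 4834.36 = 166

a = 166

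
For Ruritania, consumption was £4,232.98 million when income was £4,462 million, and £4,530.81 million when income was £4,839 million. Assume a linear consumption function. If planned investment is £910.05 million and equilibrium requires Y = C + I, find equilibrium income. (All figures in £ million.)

Y = 7705

MPC = (4530.81 − 4232.98)/(4839 − 4462) = 297.83/377 = 0.79
a = 4232.98 − 0.79(4462) = 708
Equilibrium: Y = 708 + 0.79Y + 910.05
0.21Y = 1618.05, so Y = 1618.05/0.21 = 7705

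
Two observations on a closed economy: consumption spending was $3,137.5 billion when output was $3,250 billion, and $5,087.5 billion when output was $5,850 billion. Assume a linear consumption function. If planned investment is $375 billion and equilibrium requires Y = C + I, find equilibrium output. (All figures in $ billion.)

Y = 4300

MPC = (5087.5 − 3137.5)/(5850 − 3250) = 1950/2600 = 0.75
a = 3137.5 − 0.75(3250) = 700
Equilibrium: Y = 700 + 0.75Y + 375
0.25Y = 1075, so Y = 1075/0.25 = 4300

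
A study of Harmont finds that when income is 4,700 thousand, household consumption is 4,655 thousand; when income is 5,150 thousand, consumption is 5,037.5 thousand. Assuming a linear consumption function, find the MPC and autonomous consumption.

MPC = ΔC/ΔY = (5037.5 − 4655)/(5150 − 4700) = 382.5/450 = 0.85
a = C − MPC·Y = 4655 − 0.85(4700) = 4655 − 3995 = 660

MPC = 0.85; a = 660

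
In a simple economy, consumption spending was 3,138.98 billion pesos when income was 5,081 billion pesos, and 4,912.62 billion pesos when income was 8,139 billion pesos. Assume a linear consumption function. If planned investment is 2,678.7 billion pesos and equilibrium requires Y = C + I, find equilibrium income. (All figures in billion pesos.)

MPC = (4912.62 − 3138.98)/(8139 − 5081) = 1773.64/3058 = 0.58
a = 3138.98 − 0.58(5081) = 192
Equilibrium: Y = 192 + 0.58Y + 2678.7
0.42Y = 2870.7, so Y = 2870.7/0.42 = 6835

Y = 6835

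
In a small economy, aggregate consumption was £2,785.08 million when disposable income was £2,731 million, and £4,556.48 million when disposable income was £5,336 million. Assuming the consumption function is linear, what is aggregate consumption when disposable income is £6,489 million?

MPC = (4556.48 − 2785.08)/(5336 − 2731) = 1771.4/2605 = 0.68
a = 2785.08 − 0.68(2731) = 2785.08 − 1857.08 = 928
C = 928 + 0.68(6489) = 928 + 4412.52 = 5340.52

C = 5340.52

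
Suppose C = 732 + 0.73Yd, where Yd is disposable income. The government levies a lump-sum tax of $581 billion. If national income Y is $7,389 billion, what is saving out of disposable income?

Yd = Y − T = 7389 − 581 = 6808
C = 732 + 0.73(6808) = 732 + 4969.84 = 5701.84
S = Yd − C = 6808 − 5701.84 = 1106.16

S = 1106.16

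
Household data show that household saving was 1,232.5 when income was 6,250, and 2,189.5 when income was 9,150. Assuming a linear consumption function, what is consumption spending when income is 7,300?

C = 5721

MPS = ΔS/ΔY = (2189.5 − 1232.5)/(9150 − 6250) = 957/2900 = 0.33
MPC = 1 − MPS = 0.67
Autonomous saving = 1232.5 − 0.33(6250) = -830, so a = 830
C = 830 + 0.67(7300) = 830 + 4891 = 5721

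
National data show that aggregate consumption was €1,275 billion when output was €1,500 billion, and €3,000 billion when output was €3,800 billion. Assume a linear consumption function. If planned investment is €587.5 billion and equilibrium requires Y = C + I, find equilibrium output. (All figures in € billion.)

Y = 2950

MPC = (3000 − 1275)/(3800 − 1500) = 1725/2300 = 0.75
a = 1275 − 0.75(1500) = 150
Equilibrium: Y = 150 + 0.75Y + 587.5
0.25Y = 737.5, so Y = 737.5/0.25 = 2950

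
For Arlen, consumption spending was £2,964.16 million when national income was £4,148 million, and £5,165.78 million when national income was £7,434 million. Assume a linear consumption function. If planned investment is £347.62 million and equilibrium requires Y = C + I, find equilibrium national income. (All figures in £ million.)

Y = 1614

MPC = (5165.78 − 2964.16)/(7434 − 4148) = 2201.62/3286 = 0.67
a = 2964.16 − 0.67(4148) = 185
Equilibrium: Y = 185 + 0.67Y + 347.62
0.33Y = 532.62, so Y = 532.62/0.33 = 1614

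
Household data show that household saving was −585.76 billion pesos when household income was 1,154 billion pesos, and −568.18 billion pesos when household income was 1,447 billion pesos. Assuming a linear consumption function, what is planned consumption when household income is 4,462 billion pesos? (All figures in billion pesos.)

MPS = ΔS/ΔY = (-568.18 − (-585.76))/(1447 − 1154) = 17.58/293 = 0.06
MPC = 1 − MPS = 0.94
Autonomous saving = -585.76 − 0.06(1154) = -655, so a = 655
C = 655 + 0.94(4462) = 655 + 4194.28 = 4849.28

C = 4849.28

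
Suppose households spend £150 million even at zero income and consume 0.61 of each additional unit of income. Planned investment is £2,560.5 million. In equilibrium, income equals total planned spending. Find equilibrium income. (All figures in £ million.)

Y = 6950

Y = C + I = 150 + 0.61Y + 2560.5
Y − 0.61Y = 2710.5
0.39Y = 2710.5, so Y = 2710.5/0.39 = 6950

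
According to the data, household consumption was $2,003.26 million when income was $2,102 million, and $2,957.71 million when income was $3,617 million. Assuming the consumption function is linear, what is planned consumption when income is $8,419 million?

MPC = (2957.71 − 2003.26)/(3617 − 2102) = 954.45/1515 = 0.63
a = 2003.26 − 0.63(2102) = 2003.26 − 1324.26 = 679
C = 679 + 0.63(8419) = 679 + 5303.97 = 5982.97

C = 5982.97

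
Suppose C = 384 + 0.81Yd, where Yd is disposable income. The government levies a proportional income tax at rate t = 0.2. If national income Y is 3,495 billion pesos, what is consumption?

Yd = (1 − 0.2)(3495) = 0.8(3495) = 2796
C = 384 + 0.81(2796) = 384 + 2264.76 = 2648.76

C = 2648.76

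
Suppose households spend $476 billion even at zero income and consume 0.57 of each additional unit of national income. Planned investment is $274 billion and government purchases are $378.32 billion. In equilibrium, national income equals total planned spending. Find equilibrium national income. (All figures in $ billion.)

Y = 2624

Y = C + I + G = 476 + 0.57Y + 274 + 378.32
Y − 0.57Y = 1128.32
0.43Y = 1128.32, so Y = 1128.32/0.43 = 2624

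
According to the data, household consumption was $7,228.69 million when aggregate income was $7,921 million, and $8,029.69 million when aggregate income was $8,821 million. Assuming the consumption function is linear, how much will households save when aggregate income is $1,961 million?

MPC = (8029.69 − 7228.69)/(8821 − 7921) = 801/900 = 0.89
a = 7228.69 − 0.89(7921) = 7228.69 − 7049.69 = 179
C = 179 + 0.89(1961) = 1924.29
S = 1961 − 1924.29 = 36.71

S = 36.71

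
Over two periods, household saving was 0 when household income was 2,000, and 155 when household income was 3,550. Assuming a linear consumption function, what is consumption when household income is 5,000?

C = 4700

MPS = ΔS/ΔY = (155 − 0)/(3550 − 2000) = 155/1550 = 0.1
MPC = 1 − MPS = 0.9
Autonomous saving = 0 − 0.1(2000) = -200, so a = 200
C = 200 + 0.9(5000) = 200 + 4500 = 4700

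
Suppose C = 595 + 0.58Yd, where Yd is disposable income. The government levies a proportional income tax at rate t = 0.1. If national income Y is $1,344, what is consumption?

Yd = (1 − 0.1)(1344) = 0.9(1344) = 1209.6
C = 595 + 0.58(1209.6) = 595 + 701.568 = 1296.568

C = 1296.568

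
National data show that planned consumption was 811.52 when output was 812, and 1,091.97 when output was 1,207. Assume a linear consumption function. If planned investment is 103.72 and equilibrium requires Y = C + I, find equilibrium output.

Y = 1168

MPC = (1091.97 − 811.52)/(1207 − 812) = 280.45/395 = 0.71
a = 811.52 − 0.71(812) = 235
Equilibrium: Y = 235 + 0.71Y + 103.72
0.29Y = 338.72, so Y = 338.72/0.29 = 1168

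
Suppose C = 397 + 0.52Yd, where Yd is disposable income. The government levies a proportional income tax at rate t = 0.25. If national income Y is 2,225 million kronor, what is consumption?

C = 1264.75

Yd = (1 − 0.25)(2225) = 0.75(2225) = 1668.75
C = 397 + 0.52(1668.75) = 397 + 867.75 = 1264.75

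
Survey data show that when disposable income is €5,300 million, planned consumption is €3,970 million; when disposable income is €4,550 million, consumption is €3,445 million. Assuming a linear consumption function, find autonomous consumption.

a = 260

MPC = ΔC/ΔY = (3970 − 3445)/(5300 − 4550) = 525/750 = 0.7
a = C − MPC·Y = 3445 − 0.7(4550) = 3445 − 3185 = 260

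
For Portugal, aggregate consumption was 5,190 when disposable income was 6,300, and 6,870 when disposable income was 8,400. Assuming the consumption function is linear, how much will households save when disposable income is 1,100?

MPC = (6870 − 5190)/(8400 − 6300) = 1680/2100 = 0.8
a = 5190 − 0.8(6300) = 5190 − 5040 = 150
C = 150 + 0.8(1100) = 1030
S = 1100 − 1030 = 70

S = 70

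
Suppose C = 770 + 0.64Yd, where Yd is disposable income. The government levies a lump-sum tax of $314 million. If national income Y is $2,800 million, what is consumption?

C = 2361.04

Yd = Y − T = 2800 − 314 = 2486
C = 770 + 0.64(2486) = 770 + 1591.04 = 2361.04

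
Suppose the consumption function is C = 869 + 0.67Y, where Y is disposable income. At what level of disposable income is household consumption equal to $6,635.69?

869 + 0.67Y = 6635.69
0.67Y = 5766.69, so Y = 5766.69/0.67 = 8607

Y = 8607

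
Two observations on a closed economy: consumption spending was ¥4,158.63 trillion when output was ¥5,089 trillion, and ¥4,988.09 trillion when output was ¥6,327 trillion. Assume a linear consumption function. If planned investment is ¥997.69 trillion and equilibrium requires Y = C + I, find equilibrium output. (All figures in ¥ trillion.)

MPC = (4988.09 − 4158.63)/(6327 − 5089) = 829.46/1238 = 0.67
a = 4158.63 − 0.67(5089) = 749
Equilibrium: Y = 749 + 0.67Y + 997.69
0.33Y = 1746.69, so Y = 1746.69/0.33 = 5293

Y = 5293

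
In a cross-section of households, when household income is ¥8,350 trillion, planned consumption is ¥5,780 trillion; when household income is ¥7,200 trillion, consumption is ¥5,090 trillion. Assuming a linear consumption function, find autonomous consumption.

MPC = ΔC/ΔY = (5780 − 5090)/(8350 − 7200) = 690/1150 = 0.6
a = C − MPC·Y = 5090 − 0.6(7200) = 5090 − 4320 = 770

a = 770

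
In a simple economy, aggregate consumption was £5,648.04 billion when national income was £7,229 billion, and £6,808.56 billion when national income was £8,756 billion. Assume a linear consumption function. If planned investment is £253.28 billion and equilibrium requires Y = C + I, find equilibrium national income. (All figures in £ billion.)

MPC = (6808.56 − 5648.04)/(8756 − 7229) = 1160.52/1527 = 0.76
a = 5648.04 − 0.76(7229) = 154
Equilibrium: Y = 154 + 0.76Y + 253.28
0.24Y = 407.28, so Y = 407.28/0.24 = 1697

Y = 1697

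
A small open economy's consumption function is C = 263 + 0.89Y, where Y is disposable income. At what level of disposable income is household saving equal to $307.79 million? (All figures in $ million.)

S = Y − C = -263 + 0.11Y
-263 + 0.11Y = 307.79, so 0.11Y = 570.79 and Y = 5189

Y = 5189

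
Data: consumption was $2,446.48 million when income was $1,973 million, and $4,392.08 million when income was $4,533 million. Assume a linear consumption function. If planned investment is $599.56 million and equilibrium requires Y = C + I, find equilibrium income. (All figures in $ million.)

MPC = (4392.08 − 2446.48)/(4533 − 1973) = 1945.6/2560 = 0.76
a = 2446.48 − 0.76(1973) = 947
Equilibrium: Y = 947 + 0.76Y + 599.56
0.24Y = 1546.56, so Y = 1546.56/0.24 = 6444

Y = 6444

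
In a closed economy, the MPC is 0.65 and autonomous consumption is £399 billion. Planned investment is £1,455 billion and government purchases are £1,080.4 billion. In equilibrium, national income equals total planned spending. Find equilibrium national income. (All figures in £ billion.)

Y = C + I + G = 399 + 0.65Y + 1455 + 1080.4
Y − 0.65Y = 2934.4
0.35Y = 2934.4, so Y = 2934.4/0.35 = 8384

Y = 8384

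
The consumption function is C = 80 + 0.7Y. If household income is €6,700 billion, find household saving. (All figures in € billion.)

S = 1930

C = 80 + 0.7(6700) = 80 + 4690 = 4770
S = Y − C = 6700 − 4770 = 1930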